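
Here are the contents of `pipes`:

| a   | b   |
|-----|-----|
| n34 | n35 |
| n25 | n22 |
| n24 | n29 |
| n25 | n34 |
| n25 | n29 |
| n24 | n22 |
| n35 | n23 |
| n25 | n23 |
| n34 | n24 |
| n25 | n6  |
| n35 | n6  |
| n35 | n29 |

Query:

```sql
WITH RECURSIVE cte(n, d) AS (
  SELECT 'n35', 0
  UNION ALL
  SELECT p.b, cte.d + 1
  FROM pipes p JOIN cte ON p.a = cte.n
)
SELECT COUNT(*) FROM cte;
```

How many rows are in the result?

Base: (n35, d=0).
Iteration 1: edges from {n35} -> (n23, d=1), (n29, d=1), (n6, d=1).
Iteration 2: no outgoing edges from {n23,n29,n6}; recursion stops.
Total rows emitted: 4.

4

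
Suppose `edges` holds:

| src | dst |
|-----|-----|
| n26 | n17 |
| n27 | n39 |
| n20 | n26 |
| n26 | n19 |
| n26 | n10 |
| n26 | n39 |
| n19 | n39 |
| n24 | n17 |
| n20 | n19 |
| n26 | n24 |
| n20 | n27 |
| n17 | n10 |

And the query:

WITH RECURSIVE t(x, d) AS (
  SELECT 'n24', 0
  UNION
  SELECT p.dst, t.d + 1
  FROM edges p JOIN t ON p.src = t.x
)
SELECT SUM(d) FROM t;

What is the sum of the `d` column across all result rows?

Base: (n24, d=0).
Iteration 1: edges from {n24} -> (n17, d=1).
Iteration 2: edges from {n17} -> (n10, d=2).
Iteration 3: no outgoing edges from {n10}; recursion stops.
SUM(d) = 0 + 1 + 2 = 3.

3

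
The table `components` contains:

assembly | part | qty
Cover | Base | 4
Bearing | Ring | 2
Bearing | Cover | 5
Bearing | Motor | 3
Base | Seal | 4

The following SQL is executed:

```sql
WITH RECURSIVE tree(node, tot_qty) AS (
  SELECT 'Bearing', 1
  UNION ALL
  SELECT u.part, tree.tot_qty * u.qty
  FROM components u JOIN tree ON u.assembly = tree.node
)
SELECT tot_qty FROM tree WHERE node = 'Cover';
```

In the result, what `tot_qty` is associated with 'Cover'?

5

Base: (Bearing, tot_qty=1).
Iteration 1: components of {Bearing} -> Cover = 1*5 = 5, Motor = 1*3 = 3, Ring = 1*2 = 2.
Iteration 2: components of {Cover,Motor,Ring} -> Base = 5*4 = 20.
Iteration 3: components of {Base} -> Seal = 20*4 = 80.
Iteration 4: no further components; recursion stops.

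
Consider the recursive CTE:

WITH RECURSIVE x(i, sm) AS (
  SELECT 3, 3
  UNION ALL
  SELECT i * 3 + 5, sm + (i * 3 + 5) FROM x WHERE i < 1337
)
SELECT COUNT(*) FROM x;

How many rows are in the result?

Base: i=3, sm=3.
Iteration 1: 3 < 1337 holds -> i = 3 * 3 + 5 = 14, sm = 3 + 14 = 17.
Iteration 2: 14 < 1337 holds -> i = 14 * 3 + 5 = 47, sm = 17 + 47 = 64.
Iteration 3: 47 < 1337 holds -> i = 47 * 3 + 5 = 146, sm = 64 + 146 = 210.
Iteration 4: 146 < 1337 holds -> i = 146 * 3 + 5 = 443, sm = 210 + 443 = 653.
Iteration 5: 443 < 1337 holds -> i = 443 * 3 + 5 = 1334, sm = 653 + 1334 = 1987.
Iteration 6: 1334 < 1337 holds -> i = 1334 * 3 + 5 = 4007, sm = 1987 + 4007 = 5994.
Iteration 7: 4007 < 1337 fails; recursion stops.
Total rows emitted: 7.

7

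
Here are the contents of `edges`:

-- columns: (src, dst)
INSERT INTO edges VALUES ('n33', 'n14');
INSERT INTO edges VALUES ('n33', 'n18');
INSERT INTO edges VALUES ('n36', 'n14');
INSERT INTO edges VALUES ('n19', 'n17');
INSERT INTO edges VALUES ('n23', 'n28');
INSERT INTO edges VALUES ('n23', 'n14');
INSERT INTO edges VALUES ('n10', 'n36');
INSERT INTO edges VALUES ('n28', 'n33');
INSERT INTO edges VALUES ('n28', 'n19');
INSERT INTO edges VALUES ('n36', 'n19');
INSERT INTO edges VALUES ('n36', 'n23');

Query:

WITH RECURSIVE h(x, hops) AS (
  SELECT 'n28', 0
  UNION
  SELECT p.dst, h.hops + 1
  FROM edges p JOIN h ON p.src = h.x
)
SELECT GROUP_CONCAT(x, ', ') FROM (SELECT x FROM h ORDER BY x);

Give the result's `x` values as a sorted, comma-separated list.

n14, n17, n18, n19, n28, n33

Base: (n28, hops=0).
Iteration 1: edges from {n28} -> (n19, hops=1), (n33, hops=1).
Iteration 2: edges from {n19,n33} -> (n14, hops=2), (n17, hops=2), (n18, hops=2).
Iteration 3: no outgoing edges from {n14,n17,n18}; recursion stops.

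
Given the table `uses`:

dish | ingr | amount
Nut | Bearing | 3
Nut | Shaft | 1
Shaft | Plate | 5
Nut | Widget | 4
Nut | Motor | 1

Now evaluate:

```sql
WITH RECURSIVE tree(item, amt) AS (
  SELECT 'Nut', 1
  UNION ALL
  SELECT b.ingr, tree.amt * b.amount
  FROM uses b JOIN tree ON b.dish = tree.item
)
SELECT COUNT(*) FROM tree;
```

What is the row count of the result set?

Base: (Nut, amt=1).
Iteration 1: components of {Nut} -> Bearing = 1*3 = 3, Motor = 1*1 = 1, Shaft = 1*1 = 1, Widget = 1*4 = 4.
Iteration 2: components of {Bearing,Motor,Shaft,Widget} -> Plate = 1*5 = 5.
Iteration 3: no further components; recursion stops.
Total rows emitted: 6.

6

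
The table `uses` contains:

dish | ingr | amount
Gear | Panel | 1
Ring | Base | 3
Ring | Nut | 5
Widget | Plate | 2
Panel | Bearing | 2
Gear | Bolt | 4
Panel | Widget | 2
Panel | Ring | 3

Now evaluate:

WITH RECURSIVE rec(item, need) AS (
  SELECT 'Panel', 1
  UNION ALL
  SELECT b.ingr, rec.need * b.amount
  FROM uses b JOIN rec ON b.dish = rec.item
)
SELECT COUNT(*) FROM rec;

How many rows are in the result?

7

Base: (Panel, need=1).
Iteration 1: components of {Panel} -> Bearing = 1*2 = 2, Ring = 1*3 = 3, Widget = 1*2 = 2.
Iteration 2: components of {Bearing,Ring,Widget} -> Base = 3*3 = 9, Nut = 3*5 = 15, Plate = 2*2 = 4.
Iteration 3: no further components; recursion stops.
Total rows emitted: 7.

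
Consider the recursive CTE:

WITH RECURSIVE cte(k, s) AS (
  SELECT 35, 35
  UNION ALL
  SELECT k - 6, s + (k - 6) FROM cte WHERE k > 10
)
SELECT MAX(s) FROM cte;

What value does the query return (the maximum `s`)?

Base: k=35, s=35.
Iteration 1: 35 > 10 holds -> k = 35 - 6 = 29, s = 35 + 29 = 64.
Iteration 2: 29 > 10 holds -> k = 29 - 6 = 23, s = 64 + 23 = 87.
Iteration 3: 23 > 10 holds -> k = 23 - 6 = 17, s = 87 + 17 = 104.
Iteration 4: 17 > 10 holds -> k = 17 - 6 = 11, s = 104 + 11 = 115.
Iteration 5: 11 > 10 holds -> k = 11 - 6 = 5, s = 115 + 5 = 120.
Iteration 6: 5 > 10 fails; recursion stops.
s values: 35, 64, 87, 104, 115, 120; the maximum is 120.

120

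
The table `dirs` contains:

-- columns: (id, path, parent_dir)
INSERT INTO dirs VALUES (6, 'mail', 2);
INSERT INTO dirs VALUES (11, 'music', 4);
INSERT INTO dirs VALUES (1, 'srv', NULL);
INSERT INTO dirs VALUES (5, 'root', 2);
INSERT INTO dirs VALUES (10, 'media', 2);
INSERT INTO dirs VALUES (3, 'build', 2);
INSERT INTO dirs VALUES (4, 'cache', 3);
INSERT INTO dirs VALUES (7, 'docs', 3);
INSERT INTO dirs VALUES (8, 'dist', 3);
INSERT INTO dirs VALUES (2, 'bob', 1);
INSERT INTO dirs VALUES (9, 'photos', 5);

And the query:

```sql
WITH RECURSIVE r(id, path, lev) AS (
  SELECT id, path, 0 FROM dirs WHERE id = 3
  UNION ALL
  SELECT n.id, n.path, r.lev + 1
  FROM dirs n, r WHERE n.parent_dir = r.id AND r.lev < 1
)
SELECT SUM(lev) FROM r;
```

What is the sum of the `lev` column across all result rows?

3

Base: id=3 (build) at lev 0.
Iteration 1: rows with parent_dir in {3} -> cache (id 4, lev 1), docs (id 7, lev 1), dist (id 8, lev 1).
Iteration 2: lev < 1 fails for all current rows; recursion stops.
SUM(lev) = 0 + 1 + 1 + 1 = 3.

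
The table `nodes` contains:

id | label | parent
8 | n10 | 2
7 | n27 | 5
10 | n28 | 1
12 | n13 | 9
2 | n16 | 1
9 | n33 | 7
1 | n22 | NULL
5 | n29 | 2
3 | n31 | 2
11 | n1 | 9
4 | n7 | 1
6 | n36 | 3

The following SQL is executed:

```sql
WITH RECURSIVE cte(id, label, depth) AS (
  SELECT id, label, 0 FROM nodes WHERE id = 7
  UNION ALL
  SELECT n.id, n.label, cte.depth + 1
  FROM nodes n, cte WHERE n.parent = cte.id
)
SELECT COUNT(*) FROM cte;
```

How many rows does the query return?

Base: id=7 (n27) at depth 0.
Iteration 1: rows with parent in {7} -> n33 (id 9, depth 1).
Iteration 2: rows with parent in {9} -> n1 (id 11, depth 2), n13 (id 12, depth 2).
Iteration 3: no rows with parent in {11,12}; recursion stops.
Total rows emitted: 4.

4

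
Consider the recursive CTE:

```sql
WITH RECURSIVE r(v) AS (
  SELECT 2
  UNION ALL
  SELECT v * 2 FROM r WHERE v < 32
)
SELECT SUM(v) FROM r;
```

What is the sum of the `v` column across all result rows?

Base: v=2.
Iteration 1: 2 < 32 holds -> v = 2 * 2 = 4.
Iteration 2: 4 < 32 holds -> v = 4 * 2 = 8.
Iteration 3: 8 < 32 holds -> v = 8 * 2 = 16.
Iteration 4: 16 < 32 holds -> v = 16 * 2 = 32.
Iteration 5: 32 < 32 fails; recursion stops.
SUM(v) = 2 + 4 + 8 + 16 + 32 = 62.

62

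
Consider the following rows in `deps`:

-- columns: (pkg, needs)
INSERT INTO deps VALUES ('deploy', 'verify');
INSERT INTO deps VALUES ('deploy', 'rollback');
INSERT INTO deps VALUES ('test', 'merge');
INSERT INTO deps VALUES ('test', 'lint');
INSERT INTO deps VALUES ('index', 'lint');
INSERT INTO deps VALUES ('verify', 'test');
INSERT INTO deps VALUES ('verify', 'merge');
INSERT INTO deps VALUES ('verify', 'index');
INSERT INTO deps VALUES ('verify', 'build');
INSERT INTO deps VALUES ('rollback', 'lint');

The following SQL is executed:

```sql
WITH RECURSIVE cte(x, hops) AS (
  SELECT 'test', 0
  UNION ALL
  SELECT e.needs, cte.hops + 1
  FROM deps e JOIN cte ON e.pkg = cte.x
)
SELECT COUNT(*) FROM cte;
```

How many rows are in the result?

3

Base: (test, hops=0).
Iteration 1: edges from {test} -> (lint, hops=1), (merge, hops=1).
Iteration 2: no outgoing edges from {lint,merge}; recursion stops.
Total rows emitted: 3.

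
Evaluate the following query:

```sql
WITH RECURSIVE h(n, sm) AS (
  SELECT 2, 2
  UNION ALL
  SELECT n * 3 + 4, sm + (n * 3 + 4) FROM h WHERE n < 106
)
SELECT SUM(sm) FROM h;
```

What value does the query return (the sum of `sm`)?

212

Base: n=2, sm=2.
Iteration 1: 2 < 106 holds -> n = 2 * 3 + 4 = 10, sm = 2 + 10 = 12.
Iteration 2: 10 < 106 holds -> n = 10 * 3 + 4 = 34, sm = 12 + 34 = 46.
Iteration 3: 34 < 106 holds -> n = 34 * 3 + 4 = 106, sm = 46 + 106 = 152.
Iteration 4: 106 < 106 fails; recursion stops.
SUM(sm) = 2 + 12 + 46 + 152 = 212.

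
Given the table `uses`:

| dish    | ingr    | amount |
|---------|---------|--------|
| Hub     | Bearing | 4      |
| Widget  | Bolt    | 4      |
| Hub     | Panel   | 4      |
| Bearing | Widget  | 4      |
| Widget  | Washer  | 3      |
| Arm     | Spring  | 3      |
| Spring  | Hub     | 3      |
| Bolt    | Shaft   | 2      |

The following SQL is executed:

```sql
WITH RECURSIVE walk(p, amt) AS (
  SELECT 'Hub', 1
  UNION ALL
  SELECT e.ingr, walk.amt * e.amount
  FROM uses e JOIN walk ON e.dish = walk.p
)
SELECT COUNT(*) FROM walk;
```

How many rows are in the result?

Base: (Hub, amt=1).
Iteration 1: components of {Hub} -> Bearing = 1*4 = 4, Panel = 1*4 = 4.
Iteration 2: components of {Bearing,Panel} -> Widget = 4*4 = 16.
Iteration 3: components of {Widget} -> Bolt = 16*4 = 64, Washer = 16*3 = 48.
Iteration 4: components of {Bolt,Washer} -> Shaft = 64*2 = 128.
Iteration 5: no further components; recursion stops.
Total rows emitted: 7.

7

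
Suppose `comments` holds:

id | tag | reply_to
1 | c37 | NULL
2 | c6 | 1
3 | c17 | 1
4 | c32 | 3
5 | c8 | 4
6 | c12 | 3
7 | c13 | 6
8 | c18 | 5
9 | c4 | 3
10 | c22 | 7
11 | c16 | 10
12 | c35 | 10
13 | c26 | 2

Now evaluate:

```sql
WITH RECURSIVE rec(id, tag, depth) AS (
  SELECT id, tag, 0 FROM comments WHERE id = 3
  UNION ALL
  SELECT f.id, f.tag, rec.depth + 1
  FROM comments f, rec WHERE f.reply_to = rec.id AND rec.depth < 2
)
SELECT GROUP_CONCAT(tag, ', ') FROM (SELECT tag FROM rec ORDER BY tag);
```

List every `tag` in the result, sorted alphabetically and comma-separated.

c12, c13, c17, c32, c4, c8

Base: id=3 (c17) at depth 0.
Iteration 1: rows with reply_to in {3} -> c32 (id 4, depth 1), c12 (id 6, depth 1), c4 (id 9, depth 1).
Iteration 2: rows with reply_to in {4,6,9} -> c8 (id 5, depth 2), c13 (id 7, depth 2).
Iteration 3: depth < 2 fails for all current rows; recursion stops.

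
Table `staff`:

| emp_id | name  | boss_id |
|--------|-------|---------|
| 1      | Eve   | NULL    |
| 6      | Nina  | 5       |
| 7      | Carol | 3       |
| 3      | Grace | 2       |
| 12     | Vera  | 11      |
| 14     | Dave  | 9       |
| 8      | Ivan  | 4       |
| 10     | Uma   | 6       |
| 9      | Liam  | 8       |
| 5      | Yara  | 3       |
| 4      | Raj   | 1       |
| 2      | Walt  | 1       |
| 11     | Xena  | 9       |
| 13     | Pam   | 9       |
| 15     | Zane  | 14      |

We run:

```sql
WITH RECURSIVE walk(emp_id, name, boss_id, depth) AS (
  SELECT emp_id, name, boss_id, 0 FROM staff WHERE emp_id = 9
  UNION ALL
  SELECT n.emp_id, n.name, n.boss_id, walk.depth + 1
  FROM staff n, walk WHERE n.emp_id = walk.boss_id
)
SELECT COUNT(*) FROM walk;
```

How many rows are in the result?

4

Base: emp_id=9 (Liam), boss_id=8, depth 0.
Iteration 1: join on emp_id=8 -> Ivan (id 8, boss_id=4, depth 1).
Iteration 2: join on emp_id=4 -> Raj (id 4, boss_id=1, depth 2).
Iteration 3: join on emp_id=1 -> Eve (id 1, boss_id=NULL, depth 3).
Iteration 4: boss_id is NULL; no match; recursion stops.
Total rows emitted: 4.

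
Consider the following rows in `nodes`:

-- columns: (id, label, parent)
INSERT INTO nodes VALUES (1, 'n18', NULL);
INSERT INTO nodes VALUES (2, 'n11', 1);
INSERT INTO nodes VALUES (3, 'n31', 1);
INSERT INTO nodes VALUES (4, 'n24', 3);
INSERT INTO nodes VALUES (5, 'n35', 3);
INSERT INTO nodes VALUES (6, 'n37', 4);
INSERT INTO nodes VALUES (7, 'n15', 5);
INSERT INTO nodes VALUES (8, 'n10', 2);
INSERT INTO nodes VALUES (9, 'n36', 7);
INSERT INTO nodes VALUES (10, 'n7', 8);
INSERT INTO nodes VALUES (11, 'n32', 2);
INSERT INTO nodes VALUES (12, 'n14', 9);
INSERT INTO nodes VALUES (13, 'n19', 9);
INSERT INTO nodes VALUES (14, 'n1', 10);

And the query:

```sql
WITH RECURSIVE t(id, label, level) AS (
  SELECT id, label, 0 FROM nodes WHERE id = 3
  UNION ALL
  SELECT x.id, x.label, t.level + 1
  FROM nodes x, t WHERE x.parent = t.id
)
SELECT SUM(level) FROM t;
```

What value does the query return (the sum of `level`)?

17

Base: id=3 (n31) at level 0.
Iteration 1: rows with parent in {3} -> n24 (id 4, level 1), n35 (id 5, level 1).
Iteration 2: rows with parent in {4,5} -> n37 (id 6, level 2), n15 (id 7, level 2).
Iteration 3: rows with parent in {6,7} -> n36 (id 9, level 3).
Iteration 4: rows with parent in {9} -> n14 (id 12, level 4), n19 (id 13, level 4).
Iteration 5: no rows with parent in {12,13}; recursion stops.
SUM(level) = 0 + 1 + 1 + 2 + 2 + 3 + 4 + 4 = 17.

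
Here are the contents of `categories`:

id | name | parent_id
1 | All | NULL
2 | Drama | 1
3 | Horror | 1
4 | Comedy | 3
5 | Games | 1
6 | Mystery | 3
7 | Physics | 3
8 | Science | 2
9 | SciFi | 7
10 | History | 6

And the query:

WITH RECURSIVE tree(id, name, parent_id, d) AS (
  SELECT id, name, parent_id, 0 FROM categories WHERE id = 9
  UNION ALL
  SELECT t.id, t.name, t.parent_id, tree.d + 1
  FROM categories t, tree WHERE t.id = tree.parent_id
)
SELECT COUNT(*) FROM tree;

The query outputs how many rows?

4

Base: id=9 (SciFi), parent_id=7, d 0.
Iteration 1: join on id=7 -> Physics (id 7, parent_id=3, d 1).
Iteration 2: join on id=3 -> Horror (id 3, parent_id=1, d 2).
Iteration 3: join on id=1 -> All (id 1, parent_id=NULL, d 3).
Iteration 4: parent_id is NULL; no match; recursion stops.
Total rows emitted: 4.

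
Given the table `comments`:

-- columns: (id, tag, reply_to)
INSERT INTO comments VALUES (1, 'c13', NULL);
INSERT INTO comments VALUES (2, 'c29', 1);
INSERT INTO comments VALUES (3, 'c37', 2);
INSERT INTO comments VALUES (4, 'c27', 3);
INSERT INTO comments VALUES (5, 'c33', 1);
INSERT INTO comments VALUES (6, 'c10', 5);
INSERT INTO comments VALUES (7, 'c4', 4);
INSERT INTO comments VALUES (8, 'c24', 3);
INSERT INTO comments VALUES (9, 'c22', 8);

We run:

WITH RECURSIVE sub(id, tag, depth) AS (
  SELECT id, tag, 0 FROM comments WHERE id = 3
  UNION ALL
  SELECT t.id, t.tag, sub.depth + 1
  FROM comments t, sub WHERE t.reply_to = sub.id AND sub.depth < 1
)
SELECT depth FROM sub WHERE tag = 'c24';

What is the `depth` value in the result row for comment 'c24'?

1

Base: id=3 (c37) at depth 0.
Iteration 1: rows with reply_to in {3} -> c27 (id 4, depth 1), c24 (id 8, depth 1).
Iteration 2: depth < 1 fails for all current rows; recursion stops.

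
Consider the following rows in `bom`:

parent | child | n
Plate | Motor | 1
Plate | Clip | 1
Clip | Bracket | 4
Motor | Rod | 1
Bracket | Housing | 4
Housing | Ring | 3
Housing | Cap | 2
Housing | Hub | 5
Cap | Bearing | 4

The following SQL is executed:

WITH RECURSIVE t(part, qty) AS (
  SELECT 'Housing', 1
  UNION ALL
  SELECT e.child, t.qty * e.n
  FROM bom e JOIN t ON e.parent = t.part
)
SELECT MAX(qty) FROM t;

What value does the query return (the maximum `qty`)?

8

Base: (Housing, qty=1).
Iteration 1: components of {Housing} -> Cap = 1*2 = 2, Hub = 1*5 = 5, Ring = 1*3 = 3.
Iteration 2: components of {Cap,Hub,Ring} -> Bearing = 2*4 = 8.
Iteration 3: no further components; recursion stops.
qty values: 1, 3, 2, 5, 8; the maximum is 8.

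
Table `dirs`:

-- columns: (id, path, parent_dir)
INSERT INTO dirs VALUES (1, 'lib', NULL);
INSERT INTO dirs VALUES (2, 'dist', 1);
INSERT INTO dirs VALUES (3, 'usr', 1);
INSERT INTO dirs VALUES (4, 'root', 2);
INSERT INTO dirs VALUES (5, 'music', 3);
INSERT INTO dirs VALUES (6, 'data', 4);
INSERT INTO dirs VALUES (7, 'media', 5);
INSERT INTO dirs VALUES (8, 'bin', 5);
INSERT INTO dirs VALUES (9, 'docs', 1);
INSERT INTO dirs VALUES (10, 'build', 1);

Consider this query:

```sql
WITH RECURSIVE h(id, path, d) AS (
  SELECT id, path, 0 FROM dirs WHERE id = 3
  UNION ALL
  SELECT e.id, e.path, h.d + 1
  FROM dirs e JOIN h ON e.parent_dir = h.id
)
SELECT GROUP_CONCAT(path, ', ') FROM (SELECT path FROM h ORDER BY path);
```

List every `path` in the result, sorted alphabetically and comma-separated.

Base: id=3 (usr) at d 0.
Iteration 1: rows with parent_dir in {3} -> music (id 5, d 1).
Iteration 2: rows with parent_dir in {5} -> media (id 7, d 2), bin (id 8, d 2).
Iteration 3: no rows with parent_dir in {7,8}; recursion stops.

bin, media, music, usr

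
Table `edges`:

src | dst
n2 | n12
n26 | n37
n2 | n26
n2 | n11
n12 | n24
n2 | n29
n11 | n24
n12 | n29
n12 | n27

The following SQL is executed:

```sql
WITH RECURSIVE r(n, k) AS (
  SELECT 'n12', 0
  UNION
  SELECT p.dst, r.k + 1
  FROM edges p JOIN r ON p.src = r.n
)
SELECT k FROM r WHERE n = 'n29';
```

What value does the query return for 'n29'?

1

Base: (n12, k=0).
Iteration 1: edges from {n12} -> (n24, k=1), (n27, k=1), (n29, k=1).
Iteration 2: no outgoing edges from {n24,n27,n29}; recursion stops.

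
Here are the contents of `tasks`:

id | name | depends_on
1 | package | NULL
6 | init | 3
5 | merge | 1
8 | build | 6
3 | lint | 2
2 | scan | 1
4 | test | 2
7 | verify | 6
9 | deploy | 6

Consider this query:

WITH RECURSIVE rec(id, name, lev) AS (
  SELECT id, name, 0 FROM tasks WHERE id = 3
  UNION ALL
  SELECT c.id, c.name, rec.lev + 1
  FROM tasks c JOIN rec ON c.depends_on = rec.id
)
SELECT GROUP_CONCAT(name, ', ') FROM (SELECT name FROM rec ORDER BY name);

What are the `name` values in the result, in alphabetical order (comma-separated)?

build, deploy, init, lint, verify

Base: id=3 (lint) at lev 0.
Iteration 1: rows with depends_on in {3} -> init (id 6, lev 1).
Iteration 2: rows with depends_on in {6} -> verify (id 7, lev 2), build (id 8, lev 2), deploy (id 9, lev 2).
Iteration 3: no rows with depends_on in {7,8,9}; recursion stops.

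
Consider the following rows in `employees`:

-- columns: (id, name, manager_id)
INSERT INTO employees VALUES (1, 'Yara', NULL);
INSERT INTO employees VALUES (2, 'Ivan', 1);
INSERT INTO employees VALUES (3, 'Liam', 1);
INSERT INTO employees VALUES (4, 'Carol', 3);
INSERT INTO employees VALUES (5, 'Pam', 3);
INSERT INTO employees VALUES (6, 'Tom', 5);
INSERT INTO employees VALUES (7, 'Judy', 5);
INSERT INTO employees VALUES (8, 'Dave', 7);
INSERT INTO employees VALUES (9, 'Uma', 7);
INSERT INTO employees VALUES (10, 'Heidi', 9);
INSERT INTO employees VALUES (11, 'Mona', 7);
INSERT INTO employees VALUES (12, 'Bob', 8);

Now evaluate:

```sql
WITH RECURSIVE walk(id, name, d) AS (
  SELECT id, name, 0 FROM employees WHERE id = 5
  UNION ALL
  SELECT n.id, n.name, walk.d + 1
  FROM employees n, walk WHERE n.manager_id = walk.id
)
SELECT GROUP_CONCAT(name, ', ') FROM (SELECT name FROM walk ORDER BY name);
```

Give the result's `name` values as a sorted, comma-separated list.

Bob, Dave, Heidi, Judy, Mona, Pam, Tom, Uma

Base: id=5 (Pam) at d 0.
Iteration 1: rows with manager_id in {5} -> Tom (id 6, d 1), Judy (id 7, d 1).
Iteration 2: rows with manager_id in {6,7} -> Dave (id 8, d 2), Uma (id 9, d 2), Mona (id 11, d 2).
Iteration 3: rows with manager_id in {8,9,11} -> Heidi (id 10, d 3), Bob (id 12, d 3).
Iteration 4: no rows with manager_id in {10,12}; recursion stops.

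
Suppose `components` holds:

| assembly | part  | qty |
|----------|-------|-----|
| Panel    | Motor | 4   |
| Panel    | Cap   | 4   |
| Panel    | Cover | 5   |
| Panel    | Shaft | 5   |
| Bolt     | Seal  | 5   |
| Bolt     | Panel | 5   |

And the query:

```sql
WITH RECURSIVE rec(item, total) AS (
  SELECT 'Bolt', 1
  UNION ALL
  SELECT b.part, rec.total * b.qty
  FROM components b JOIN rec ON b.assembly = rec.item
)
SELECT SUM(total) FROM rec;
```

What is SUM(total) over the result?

Base: (Bolt, total=1).
Iteration 1: components of {Bolt} -> Panel = 1*5 = 5, Seal = 1*5 = 5.
Iteration 2: components of {Panel,Seal} -> Cap = 5*4 = 20, Cover = 5*5 = 25, Motor = 5*4 = 20, Shaft = 5*5 = 25.
Iteration 3: no further components; recursion stops.
SUM(total) = 1 + 5 + 5 + 25 + 25 + 20 + 20 = 101.

101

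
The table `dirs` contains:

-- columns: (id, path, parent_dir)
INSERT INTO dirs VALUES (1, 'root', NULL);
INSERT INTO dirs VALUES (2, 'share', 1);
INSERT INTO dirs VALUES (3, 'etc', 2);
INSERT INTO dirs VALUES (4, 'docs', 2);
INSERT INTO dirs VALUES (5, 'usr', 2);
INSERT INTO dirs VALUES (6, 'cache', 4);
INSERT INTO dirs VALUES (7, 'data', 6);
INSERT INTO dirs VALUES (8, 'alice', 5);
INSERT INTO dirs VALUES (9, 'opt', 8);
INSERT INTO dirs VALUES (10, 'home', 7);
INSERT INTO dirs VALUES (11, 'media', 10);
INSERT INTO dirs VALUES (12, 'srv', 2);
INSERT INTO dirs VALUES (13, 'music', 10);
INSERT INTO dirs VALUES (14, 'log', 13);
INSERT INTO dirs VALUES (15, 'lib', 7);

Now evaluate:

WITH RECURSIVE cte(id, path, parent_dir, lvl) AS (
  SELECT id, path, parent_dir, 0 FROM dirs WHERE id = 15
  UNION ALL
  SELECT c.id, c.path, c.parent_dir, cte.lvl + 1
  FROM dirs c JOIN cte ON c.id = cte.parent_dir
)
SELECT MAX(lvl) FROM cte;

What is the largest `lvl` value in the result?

Base: id=15 (lib), parent_dir=7, lvl 0.
Iteration 1: join on id=7 -> data (id 7, parent_dir=6, lvl 1).
Iteration 2: join on id=6 -> cache (id 6, parent_dir=4, lvl 2).
Iteration 3: join on id=4 -> docs (id 4, parent_dir=2, lvl 3).
Iteration 4: join on id=2 -> share (id 2, parent_dir=1, lvl 4).
Iteration 5: join on id=1 -> root (id 1, parent_dir=NULL, lvl 5).
Iteration 6: parent_dir is NULL; no match; recursion stops.
lvl values: 0, 1, 2, 3, 4, 5; the maximum is 5.

5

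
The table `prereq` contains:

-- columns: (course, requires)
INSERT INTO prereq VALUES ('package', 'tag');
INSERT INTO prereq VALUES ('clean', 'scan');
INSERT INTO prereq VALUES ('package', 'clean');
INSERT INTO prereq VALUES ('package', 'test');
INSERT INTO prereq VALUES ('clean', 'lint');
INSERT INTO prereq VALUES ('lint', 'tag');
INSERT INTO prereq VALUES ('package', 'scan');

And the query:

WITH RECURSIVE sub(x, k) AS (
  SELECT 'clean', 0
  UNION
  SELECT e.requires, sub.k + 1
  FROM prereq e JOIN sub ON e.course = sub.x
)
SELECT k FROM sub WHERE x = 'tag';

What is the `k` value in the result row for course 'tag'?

Base: (clean, k=0).
Iteration 1: edges from {clean} -> (lint, k=1), (scan, k=1).
Iteration 2: edges from {lint,scan} -> (tag, k=2).
Iteration 3: no outgoing edges from {tag}; recursion stops.

2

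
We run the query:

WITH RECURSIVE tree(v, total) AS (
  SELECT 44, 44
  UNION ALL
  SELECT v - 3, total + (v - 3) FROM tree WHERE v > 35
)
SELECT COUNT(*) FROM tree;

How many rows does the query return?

4

Base: v=44, total=44.
Iteration 1: 44 > 35 holds -> v = 44 - 3 = 41, total = 44 + 41 = 85.
Iteration 2: 41 > 35 holds -> v = 41 - 3 = 38, total = 85 + 38 = 123.
Iteration 3: 38 > 35 holds -> v = 38 - 3 = 35, total = 123 + 35 = 158.
Iteration 4: 35 > 35 fails; recursion stops.
Total rows emitted: 4.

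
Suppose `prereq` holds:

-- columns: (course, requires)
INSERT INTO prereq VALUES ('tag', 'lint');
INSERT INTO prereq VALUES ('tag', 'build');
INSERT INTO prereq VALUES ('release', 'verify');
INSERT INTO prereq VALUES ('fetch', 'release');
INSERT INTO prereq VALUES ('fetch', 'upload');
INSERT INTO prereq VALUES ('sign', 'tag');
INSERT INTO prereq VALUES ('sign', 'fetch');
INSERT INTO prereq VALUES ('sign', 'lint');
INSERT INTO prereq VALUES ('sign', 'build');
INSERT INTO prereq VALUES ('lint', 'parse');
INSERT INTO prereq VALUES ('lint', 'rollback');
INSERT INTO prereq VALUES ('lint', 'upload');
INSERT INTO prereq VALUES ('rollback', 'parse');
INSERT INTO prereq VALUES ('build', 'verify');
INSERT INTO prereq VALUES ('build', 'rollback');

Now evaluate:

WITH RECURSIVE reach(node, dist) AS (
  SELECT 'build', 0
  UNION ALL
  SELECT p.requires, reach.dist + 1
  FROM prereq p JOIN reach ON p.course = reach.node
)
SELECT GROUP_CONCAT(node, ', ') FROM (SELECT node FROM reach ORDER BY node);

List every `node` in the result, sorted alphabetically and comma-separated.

build, parse, rollback, verify

Base: (build, dist=0).
Iteration 1: edges from {build} -> (rollback, dist=1), (verify, dist=1).
Iteration 2: edges from {rollback,verify} -> (parse, dist=2).
Iteration 3: no outgoing edges from {parse}; recursion stops.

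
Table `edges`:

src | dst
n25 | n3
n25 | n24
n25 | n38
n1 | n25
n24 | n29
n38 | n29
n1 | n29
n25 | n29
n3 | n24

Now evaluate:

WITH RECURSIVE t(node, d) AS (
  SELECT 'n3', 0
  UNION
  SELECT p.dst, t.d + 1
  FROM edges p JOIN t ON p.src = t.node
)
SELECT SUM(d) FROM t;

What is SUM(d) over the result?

Base: (n3, d=0).
Iteration 1: edges from {n3} -> (n24, d=1).
Iteration 2: edges from {n24} -> (n29, d=2).
Iteration 3: no outgoing edges from {n29}; recursion stops.
SUM(d) = 0 + 1 + 2 = 3.

3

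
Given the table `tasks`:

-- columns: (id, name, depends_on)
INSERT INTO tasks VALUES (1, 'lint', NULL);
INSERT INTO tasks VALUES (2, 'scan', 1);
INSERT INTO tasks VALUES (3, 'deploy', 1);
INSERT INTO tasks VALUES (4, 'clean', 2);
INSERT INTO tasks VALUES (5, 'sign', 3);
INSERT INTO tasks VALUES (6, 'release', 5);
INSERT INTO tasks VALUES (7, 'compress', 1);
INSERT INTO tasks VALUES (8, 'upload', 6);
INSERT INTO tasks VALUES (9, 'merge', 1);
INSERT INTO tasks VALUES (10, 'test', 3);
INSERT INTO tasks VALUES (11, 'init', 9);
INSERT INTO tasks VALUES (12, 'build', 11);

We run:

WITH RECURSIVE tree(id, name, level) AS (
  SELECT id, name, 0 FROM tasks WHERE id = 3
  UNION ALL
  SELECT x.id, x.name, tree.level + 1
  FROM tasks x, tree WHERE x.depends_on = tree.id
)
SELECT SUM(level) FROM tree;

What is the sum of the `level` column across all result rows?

7

Base: id=3 (deploy) at level 0.
Iteration 1: rows with depends_on in {3} -> sign (id 5, level 1), test (id 10, level 1).
Iteration 2: rows with depends_on in {5,10} -> release (id 6, level 2).
Iteration 3: rows with depends_on in {6} -> upload (id 8, level 3).
Iteration 4: no rows with depends_on in {8}; recursion stops.
SUM(level) = 0 + 1 + 1 + 2 + 3 = 7.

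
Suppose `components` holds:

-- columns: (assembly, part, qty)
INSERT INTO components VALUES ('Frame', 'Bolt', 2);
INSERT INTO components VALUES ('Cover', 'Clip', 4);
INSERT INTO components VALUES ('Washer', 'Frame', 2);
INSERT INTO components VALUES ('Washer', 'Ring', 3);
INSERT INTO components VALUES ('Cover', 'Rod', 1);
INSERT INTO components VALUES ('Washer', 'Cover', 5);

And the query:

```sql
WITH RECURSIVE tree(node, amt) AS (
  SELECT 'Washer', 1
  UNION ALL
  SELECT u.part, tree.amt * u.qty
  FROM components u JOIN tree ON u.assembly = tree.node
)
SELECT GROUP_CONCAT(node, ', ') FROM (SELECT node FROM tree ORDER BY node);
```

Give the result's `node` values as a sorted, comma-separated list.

Base: (Washer, amt=1).
Iteration 1: components of {Washer} -> Cover = 1*5 = 5, Frame = 1*2 = 2, Ring = 1*3 = 3.
Iteration 2: components of {Cover,Frame,Ring} -> Bolt = 2*2 = 4, Clip = 5*4 = 20, Rod = 5*1 = 5.
Iteration 3: no further components; recursion stops.

Bolt, Clip, Cover, Frame, Ring, Rod, Washer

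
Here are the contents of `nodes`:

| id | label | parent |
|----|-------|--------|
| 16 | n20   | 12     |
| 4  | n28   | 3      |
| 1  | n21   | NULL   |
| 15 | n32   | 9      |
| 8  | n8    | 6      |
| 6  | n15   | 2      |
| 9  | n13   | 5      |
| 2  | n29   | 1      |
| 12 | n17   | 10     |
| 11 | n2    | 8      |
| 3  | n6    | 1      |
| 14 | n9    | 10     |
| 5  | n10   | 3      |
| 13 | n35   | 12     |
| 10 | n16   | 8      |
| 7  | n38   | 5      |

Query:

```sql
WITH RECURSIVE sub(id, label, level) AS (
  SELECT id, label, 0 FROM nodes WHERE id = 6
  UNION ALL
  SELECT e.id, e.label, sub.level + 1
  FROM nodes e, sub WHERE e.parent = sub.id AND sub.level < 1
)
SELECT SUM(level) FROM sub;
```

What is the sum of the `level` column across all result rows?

Base: id=6 (n15) at level 0.
Iteration 1: rows with parent in {6} -> n8 (id 8, level 1).
Iteration 2: level < 1 fails for all current rows; recursion stops.
SUM(level) = 0 + 1 = 1.

1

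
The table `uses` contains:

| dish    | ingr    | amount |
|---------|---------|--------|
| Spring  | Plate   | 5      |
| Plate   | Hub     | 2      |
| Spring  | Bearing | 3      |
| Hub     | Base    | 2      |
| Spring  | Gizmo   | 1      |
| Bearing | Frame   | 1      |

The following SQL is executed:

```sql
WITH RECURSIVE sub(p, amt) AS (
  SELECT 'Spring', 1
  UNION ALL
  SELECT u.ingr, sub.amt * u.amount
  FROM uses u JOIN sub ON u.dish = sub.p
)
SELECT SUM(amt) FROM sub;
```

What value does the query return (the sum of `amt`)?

Base: (Spring, amt=1).
Iteration 1: components of {Spring} -> Bearing = 1*3 = 3, Gizmo = 1*1 = 1, Plate = 1*5 = 5.
Iteration 2: components of {Bearing,Gizmo,Plate} -> Frame = 3*1 = 3, Hub = 5*2 = 10.
Iteration 3: components of {Frame,Hub} -> Base = 10*2 = 20.
Iteration 4: no further components; recursion stops.
SUM(amt) = 1 + 5 + 3 + 1 + 10 + 3 + 20 = 43.

43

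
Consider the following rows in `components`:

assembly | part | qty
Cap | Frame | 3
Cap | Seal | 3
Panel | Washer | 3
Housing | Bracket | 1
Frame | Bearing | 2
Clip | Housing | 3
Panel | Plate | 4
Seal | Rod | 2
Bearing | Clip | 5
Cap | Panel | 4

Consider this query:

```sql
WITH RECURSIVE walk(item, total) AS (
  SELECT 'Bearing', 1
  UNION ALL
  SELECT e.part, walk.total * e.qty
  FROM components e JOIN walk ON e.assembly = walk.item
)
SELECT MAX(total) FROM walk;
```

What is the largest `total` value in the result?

15

Base: (Bearing, total=1).
Iteration 1: components of {Bearing} -> Clip = 1*5 = 5.
Iteration 2: components of {Clip} -> Housing = 5*3 = 15.
Iteration 3: components of {Housing} -> Bracket = 15*1 = 15.
Iteration 4: no further components; recursion stops.
total values: 1, 5, 15, 15; the maximum is 15.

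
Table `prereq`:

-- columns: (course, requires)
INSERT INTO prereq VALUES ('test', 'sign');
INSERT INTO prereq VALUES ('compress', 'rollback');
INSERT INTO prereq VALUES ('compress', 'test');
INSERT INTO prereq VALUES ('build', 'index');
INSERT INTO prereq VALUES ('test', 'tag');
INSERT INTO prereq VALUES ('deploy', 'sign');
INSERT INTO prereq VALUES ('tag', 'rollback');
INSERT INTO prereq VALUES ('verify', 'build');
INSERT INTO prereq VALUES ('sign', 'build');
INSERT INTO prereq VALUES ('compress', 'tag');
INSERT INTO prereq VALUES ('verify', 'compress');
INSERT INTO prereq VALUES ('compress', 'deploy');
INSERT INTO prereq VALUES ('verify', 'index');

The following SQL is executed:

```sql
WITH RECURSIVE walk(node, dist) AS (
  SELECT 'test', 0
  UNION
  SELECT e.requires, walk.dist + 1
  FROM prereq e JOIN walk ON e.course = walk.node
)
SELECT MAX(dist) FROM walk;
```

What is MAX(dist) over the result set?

3

Base: (test, dist=0).
Iteration 1: edges from {test} -> (sign, dist=1), (tag, dist=1).
Iteration 2: edges from {sign,tag} -> (build, dist=2), (rollback, dist=2).
Iteration 3: edges from {build,rollback} -> (index, dist=3).
Iteration 4: no outgoing edges from {index}; recursion stops.
dist values: 0, 1, 1, 2, 2, 3; the maximum is 3.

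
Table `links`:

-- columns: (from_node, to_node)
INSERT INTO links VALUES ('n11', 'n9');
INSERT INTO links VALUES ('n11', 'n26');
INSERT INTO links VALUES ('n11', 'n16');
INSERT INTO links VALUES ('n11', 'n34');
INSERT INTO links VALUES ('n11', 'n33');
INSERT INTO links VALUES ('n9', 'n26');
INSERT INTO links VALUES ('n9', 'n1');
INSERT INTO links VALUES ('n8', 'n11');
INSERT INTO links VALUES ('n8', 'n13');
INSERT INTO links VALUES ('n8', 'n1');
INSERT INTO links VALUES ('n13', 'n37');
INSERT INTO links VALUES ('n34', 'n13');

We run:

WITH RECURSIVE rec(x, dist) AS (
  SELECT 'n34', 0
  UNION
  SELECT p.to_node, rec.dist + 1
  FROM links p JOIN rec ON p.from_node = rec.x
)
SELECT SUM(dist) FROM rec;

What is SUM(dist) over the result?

Base: (n34, dist=0).
Iteration 1: edges from {n34} -> (n13, dist=1).
Iteration 2: edges from {n13} -> (n37, dist=2).
Iteration 3: no outgoing edges from {n37}; recursion stops.
SUM(dist) = 0 + 1 + 2 = 3.

3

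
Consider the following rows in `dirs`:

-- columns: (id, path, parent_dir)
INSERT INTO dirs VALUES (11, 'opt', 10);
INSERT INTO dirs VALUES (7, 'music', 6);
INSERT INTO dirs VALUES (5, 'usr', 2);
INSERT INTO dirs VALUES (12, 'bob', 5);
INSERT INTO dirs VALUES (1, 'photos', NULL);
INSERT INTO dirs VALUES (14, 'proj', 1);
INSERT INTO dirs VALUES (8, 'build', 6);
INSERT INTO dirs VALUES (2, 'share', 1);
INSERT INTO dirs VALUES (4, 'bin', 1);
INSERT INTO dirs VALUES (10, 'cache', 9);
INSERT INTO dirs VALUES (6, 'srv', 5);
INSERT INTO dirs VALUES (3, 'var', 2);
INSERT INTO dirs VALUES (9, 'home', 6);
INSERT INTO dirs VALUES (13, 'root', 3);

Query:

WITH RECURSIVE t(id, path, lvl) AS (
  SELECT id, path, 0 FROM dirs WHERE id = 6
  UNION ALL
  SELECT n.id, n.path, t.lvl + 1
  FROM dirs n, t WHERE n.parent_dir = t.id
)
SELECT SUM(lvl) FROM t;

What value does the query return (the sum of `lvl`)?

8

Base: id=6 (srv) at lvl 0.
Iteration 1: rows with parent_dir in {6} -> music (id 7, lvl 1), build (id 8, lvl 1), home (id 9, lvl 1).
Iteration 2: rows with parent_dir in {7,8,9} -> cache (id 10, lvl 2).
Iteration 3: rows with parent_dir in {10} -> opt (id 11, lvl 3).
Iteration 4: no rows with parent_dir in {11}; recursion stops.
SUM(lvl) = 0 + 1 + 1 + 1 + 2 + 3 = 8.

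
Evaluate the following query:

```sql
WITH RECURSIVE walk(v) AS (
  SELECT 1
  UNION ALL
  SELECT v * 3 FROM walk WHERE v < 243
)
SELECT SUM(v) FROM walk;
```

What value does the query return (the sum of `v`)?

Base: v=1.
Iteration 1: 1 < 243 holds -> v = 1 * 3 = 3.
Iteration 2: 3 < 243 holds -> v = 3 * 3 = 9.
Iteration 3: 9 < 243 holds -> v = 9 * 3 = 27.
Iteration 4: 27 < 243 holds -> v = 27 * 3 = 81.
Iteration 5: 81 < 243 holds -> v = 81 * 3 = 243.
Iteration 6: 243 < 243 fails; recursion stops.
SUM(v) = 1 + 3 + 9 + 27 + 81 + 243 = 364.

364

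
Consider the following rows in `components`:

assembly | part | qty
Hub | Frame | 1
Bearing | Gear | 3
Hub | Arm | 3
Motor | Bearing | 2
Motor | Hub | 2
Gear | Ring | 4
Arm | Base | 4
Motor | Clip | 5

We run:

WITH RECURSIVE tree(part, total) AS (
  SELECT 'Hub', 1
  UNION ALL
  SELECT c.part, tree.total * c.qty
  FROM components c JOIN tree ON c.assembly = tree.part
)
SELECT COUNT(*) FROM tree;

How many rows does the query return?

4

Base: (Hub, total=1).
Iteration 1: components of {Hub} -> Arm = 1*3 = 3, Frame = 1*1 = 1.
Iteration 2: components of {Arm,Frame} -> Base = 3*4 = 12.
Iteration 3: no further components; recursion stops.
Total rows emitted: 4.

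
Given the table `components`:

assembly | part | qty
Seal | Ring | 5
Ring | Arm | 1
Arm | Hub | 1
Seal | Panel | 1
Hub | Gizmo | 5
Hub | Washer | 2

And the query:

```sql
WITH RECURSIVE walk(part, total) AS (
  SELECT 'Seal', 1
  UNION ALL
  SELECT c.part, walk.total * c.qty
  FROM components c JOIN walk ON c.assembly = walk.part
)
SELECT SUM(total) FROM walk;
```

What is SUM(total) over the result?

52

Base: (Seal, total=1).
Iteration 1: components of {Seal} -> Panel = 1*1 = 1, Ring = 1*5 = 5.
Iteration 2: components of {Panel,Ring} -> Arm = 5*1 = 5.
Iteration 3: components of {Arm} -> Hub = 5*1 = 5.
Iteration 4: components of {Hub} -> Gizmo = 5*5 = 25, Washer = 5*2 = 10.
Iteration 5: no further components; recursion stops.
SUM(total) = 1 + 5 + 1 + 5 + 5 + 25 + 10 = 52.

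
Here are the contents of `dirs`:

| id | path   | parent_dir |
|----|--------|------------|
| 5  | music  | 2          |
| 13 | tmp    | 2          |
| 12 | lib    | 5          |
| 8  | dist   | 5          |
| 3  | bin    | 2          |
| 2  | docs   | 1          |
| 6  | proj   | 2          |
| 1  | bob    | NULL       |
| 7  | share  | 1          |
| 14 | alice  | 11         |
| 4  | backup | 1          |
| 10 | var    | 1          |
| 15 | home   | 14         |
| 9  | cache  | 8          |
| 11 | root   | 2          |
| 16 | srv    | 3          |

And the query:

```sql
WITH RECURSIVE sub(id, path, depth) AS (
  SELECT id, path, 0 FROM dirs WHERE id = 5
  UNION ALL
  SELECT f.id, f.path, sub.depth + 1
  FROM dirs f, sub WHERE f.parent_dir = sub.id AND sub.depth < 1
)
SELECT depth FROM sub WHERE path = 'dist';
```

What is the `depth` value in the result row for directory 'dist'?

1

Base: id=5 (music) at depth 0.
Iteration 1: rows with parent_dir in {5} -> dist (id 8, depth 1), lib (id 12, depth 1).
Iteration 2: depth < 1 fails for all current rows; recursion stops.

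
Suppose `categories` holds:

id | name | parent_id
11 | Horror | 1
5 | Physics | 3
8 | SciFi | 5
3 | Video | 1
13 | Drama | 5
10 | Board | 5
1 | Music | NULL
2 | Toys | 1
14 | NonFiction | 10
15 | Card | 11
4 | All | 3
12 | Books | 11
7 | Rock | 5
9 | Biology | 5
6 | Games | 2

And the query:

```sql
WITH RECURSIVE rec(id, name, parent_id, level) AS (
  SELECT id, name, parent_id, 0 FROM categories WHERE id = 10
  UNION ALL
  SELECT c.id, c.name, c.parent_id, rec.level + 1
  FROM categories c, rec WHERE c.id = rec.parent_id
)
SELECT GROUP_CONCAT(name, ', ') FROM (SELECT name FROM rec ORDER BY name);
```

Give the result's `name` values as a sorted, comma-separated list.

Board, Music, Physics, Video

Base: id=10 (Board), parent_id=5, level 0.
Iteration 1: join on id=5 -> Physics (id 5, parent_id=3, level 1).
Iteration 2: join on id=3 -> Video (id 3, parent_id=1, level 2).
Iteration 3: join on id=1 -> Music (id 1, parent_id=NULL, level 3).
Iteration 4: parent_id is NULL; no match; recursion stops.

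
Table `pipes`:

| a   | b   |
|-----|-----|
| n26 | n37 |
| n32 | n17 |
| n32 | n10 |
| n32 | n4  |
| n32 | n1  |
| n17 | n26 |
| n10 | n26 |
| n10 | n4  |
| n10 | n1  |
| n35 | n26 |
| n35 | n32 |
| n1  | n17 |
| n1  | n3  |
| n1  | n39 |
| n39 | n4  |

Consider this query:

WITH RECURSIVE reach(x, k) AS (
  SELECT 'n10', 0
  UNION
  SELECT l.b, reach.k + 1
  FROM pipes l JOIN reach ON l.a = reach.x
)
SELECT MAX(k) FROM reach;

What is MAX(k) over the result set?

Base: (n10, k=0).
Iteration 1: edges from {n10} -> (n1, k=1), (n26, k=1), (n4, k=1).
Iteration 2: edges from {n1,n26,n4} -> (n17, k=2), (n3, k=2), (n37, k=2), (n39, k=2).
Iteration 3: edges from {n17,n3,n37,n39} -> (n26, k=3), (n4, k=3).
Iteration 4: edges from {n26,n4} -> (n37, k=4).
Iteration 5: no outgoing edges from {n37}; recursion stops.
k values: 0, 1, 1, 1, 2, 2, 2, 2, 3, 3, 4; the maximum is 4.

4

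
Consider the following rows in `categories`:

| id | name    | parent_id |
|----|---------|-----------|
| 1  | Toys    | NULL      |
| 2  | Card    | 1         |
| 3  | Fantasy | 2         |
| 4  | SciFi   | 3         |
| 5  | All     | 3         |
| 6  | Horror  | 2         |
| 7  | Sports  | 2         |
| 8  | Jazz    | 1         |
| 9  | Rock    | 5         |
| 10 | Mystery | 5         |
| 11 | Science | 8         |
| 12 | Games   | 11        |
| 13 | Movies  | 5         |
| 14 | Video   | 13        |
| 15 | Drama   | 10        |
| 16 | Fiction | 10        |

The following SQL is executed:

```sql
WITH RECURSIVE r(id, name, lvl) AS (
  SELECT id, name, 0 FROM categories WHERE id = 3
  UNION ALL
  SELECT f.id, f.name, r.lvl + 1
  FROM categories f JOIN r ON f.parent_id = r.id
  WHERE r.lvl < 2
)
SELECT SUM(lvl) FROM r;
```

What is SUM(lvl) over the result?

Base: id=3 (Fantasy) at lvl 0.
Iteration 1: rows with parent_id in {3} -> SciFi (id 4, lvl 1), All (id 5, lvl 1).
Iteration 2: rows with parent_id in {4,5} -> Rock (id 9, lvl 2), Mystery (id 10, lvl 2), Movies (id 13, lvl 2).
Iteration 3: lvl < 2 fails for all current rows; recursion stops.
SUM(lvl) = 0 + 1 + 1 + 2 + 2 + 2 = 8.

8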